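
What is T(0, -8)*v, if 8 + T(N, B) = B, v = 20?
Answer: -320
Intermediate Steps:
T(N, B) = -8 + B
T(0, -8)*v = (-8 - 8)*20 = -16*20 = -320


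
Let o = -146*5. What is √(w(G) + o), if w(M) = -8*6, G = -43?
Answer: I*√778 ≈ 27.893*I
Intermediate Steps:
w(M) = -48
o = -730
√(w(G) + o) = √(-48 - 730) = √(-778) = I*√778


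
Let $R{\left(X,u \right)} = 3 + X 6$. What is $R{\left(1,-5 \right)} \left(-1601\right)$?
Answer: $-14409$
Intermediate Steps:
$R{\left(X,u \right)} = 3 + 6 X$
$R{\left(1,-5 \right)} \left(-1601\right) = \left(3 + 6 \cdot 1\right) \left(-1601\right) = \left(3 + 6\right) \left(-1601\right) = 9 \left(-1601\right) = -14409$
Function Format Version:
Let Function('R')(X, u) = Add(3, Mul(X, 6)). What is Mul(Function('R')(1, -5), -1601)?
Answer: -14409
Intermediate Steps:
Function('R')(X, u) = Add(3, Mul(6, X))
Mul(Function('R')(1, -5), -1601) = Mul(Add(3, Mul(6, 1)), -1601) = Mul(Add(3, 6), -1601) = Mul(9, -1601) = -14409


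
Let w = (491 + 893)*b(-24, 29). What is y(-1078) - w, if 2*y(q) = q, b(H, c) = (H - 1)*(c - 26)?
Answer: 103261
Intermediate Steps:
b(H, c) = (-1 + H)*(-26 + c)
y(q) = q/2
w = -103800 (w = (491 + 893)*(26 - 1*29 - 26*(-24) - 24*29) = 1384*(26 - 29 + 624 - 696) = 1384*(-75) = -103800)
y(-1078) - w = (½)*(-1078) - 1*(-103800) = -539 + 103800 = 103261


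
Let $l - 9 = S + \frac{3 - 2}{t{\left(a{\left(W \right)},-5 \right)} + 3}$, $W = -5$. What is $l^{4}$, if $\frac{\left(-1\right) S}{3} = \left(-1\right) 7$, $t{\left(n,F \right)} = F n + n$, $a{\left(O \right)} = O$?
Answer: $\frac{227988105361}{279841} \approx 8.1471 \cdot 10^{5}$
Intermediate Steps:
$t{\left(n,F \right)} = n + F n$
$S = 21$ ($S = - 3 \left(\left(-1\right) 7\right) = \left(-3\right) \left(-7\right) = 21$)
$l = \frac{691}{23}$ ($l = 9 + \left(21 + \frac{3 - 2}{- 5 \left(1 - 5\right) + 3}\right) = 9 + \left(21 + 1 \frac{1}{\left(-5\right) \left(-4\right) + 3}\right) = 9 + \left(21 + 1 \frac{1}{20 + 3}\right) = 9 + \left(21 + 1 \cdot \frac{1}{23}\right) = 9 + \left(21 + \frac{1}{23}\right) = 9 + \frac{484}{23} = \frac{691}{23} \approx 30.043$)
$l^{4} = \left(\frac{691}{23}\right)^{4} = \frac{227988105361}{279841}$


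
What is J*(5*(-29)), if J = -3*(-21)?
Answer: -9135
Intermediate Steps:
J = 63
J*(5*(-29)) = 63*(5*(-29)) = 63*(-145) = -9135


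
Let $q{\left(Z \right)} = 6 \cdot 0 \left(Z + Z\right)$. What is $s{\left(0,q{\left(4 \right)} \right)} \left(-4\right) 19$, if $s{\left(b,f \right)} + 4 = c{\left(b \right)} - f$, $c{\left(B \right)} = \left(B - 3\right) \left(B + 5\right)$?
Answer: $1444$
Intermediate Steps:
$q{\left(Z \right)} = 0$ ($q{\left(Z \right)} = 0 \cdot 2 Z = 0$)
$c{\left(B \right)} = \left(-3 + B\right) \left(5 + B\right)$
$s{\left(b,f \right)} = -19 + b^{2} - f + 2 b$ ($s{\left(b,f \right)} = -4 - \left(15 + f - b^{2} - 2 b\right) = -4 + \left(-15 + b^{2} - f + 2 b\right) = -19 + b^{2} - f + 2 b$)
$s{\left(0,q{\left(4 \right)} \right)} \left(-4\right) 19 = \left(-19 + 0^{2} - 0 + 2 \cdot 0\right) \left(-4\right) 19 = \left(-19 + 0 + 0 + 0\right) \left(-4\right) 19 = \left(-19\right) \left(-4\right) 19 = 76 \cdot 19 = 1444$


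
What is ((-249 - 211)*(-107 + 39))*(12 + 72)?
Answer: 2627520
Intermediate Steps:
((-249 - 211)*(-107 + 39))*(12 + 72) = -460*(-68)*84 = 31280*84 = 2627520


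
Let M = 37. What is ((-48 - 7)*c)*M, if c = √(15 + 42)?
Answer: -2035*√57 ≈ -15364.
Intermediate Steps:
c = √57 ≈ 7.5498
((-48 - 7)*c)*M = ((-48 - 7)*√57)*37 = -55*√57*37 = -2035*√57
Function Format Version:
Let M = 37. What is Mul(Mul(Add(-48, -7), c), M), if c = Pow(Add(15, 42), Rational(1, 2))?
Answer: Mul(-2035, Pow(57, Rational(1, 2))) ≈ -15364.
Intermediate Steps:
c = Pow(57, Rational(1, 2)) ≈ 7.5498
Mul(Mul(Add(-48, -7), c), M) = Mul(Mul(Add(-48, -7), Pow(57, Rational(1, 2))), 37) = Mul(Mul(-55, Pow(57, Rational(1, 2))), 37) = Mul(-2035, Pow(57, Rational(1, 2)))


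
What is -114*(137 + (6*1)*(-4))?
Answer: -12882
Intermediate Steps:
-114*(137 + (6*1)*(-4)) = -114*(137 + 6*(-4)) = -114*(137 - 24) = -114*113 = -12882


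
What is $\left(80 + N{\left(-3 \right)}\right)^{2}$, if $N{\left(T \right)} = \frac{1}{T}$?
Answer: $\frac{57121}{9} \approx 6346.8$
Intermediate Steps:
$\left(80 + N{\left(-3 \right)}\right)^{2} = \left(80 + \frac{1}{-3}\right)^{2} = \left(80 - \frac{1}{3}\right)^{2} = \left(\frac{239}{3}\right)^{2} = \frac{57121}{9}$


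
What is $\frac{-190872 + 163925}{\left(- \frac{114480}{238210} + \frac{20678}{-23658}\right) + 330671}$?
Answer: $- \frac{7593088176723}{93175632712928} \approx -0.081492$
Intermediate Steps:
$\frac{-190872 + 163925}{\left(- \frac{114480}{238210} + \frac{20678}{-23658}\right) + 330671} = - \frac{26947}{\left(\left(-114480\right) \frac{1}{238210} + 20678 \left(- \frac{1}{23658}\right)\right) + 330671} = - \frac{26947}{\left(- \frac{11448}{23821} - \frac{10339}{11829}\right) + 330671} = - \frac{26947}{- \frac{381703711}{281778609} + 330671} = - \frac{26947}{\frac{93175632712928}{281778609}} = \left(-26947\right) \frac{281778609}{93175632712928} = - \frac{7593088176723}{93175632712928}$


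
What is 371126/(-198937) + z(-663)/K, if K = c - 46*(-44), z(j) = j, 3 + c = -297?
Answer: -771716455/342967388 ≈ -2.2501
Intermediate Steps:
c = -300 (c = -3 - 297 = -300)
K = 1724 (K = -300 - 46*(-44) = -300 + 2024 = 1724)
371126/(-198937) + z(-663)/K = 371126/(-198937) - 663/1724 = 371126*(-1/198937) - 663*1/1724 = -371126/198937 - 663/1724 = -771716455/342967388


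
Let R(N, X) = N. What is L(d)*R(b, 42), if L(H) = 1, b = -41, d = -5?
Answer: -41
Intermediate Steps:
L(d)*R(b, 42) = 1*(-41) = -41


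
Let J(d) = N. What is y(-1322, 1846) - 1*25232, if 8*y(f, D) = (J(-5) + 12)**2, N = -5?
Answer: -201807/8 ≈ -25226.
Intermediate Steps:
J(d) = -5
y(f, D) = 49/8 (y(f, D) = (-5 + 12)**2/8 = (1/8)*7**2 = (1/8)*49 = 49/8)
y(-1322, 1846) - 1*25232 = 49/8 - 1*25232 = 49/8 - 25232 = -201807/8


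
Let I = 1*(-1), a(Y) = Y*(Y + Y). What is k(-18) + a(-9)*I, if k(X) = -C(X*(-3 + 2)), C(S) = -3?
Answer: -159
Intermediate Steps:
a(Y) = 2*Y² (a(Y) = Y*(2*Y) = 2*Y²)
k(X) = 3 (k(X) = -1*(-3) = 3)
I = -1
k(-18) + a(-9)*I = 3 + (2*(-9)²)*(-1) = 3 + (2*81)*(-1) = 3 + 162*(-1) = 3 - 162 = -159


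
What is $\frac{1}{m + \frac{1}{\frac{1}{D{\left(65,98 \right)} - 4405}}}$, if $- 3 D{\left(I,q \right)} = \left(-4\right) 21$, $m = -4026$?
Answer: $- \frac{1}{8403} \approx -0.00011901$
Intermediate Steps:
$D{\left(I,q \right)} = 28$ ($D{\left(I,q \right)} = - \frac{\left(-4\right) 21}{3} = \left(- \frac{1}{3}\right) \left(-84\right) = 28$)
$\frac{1}{m + \frac{1}{\frac{1}{D{\left(65,98 \right)} - 4405}}} = \frac{1}{-4026 + \frac{1}{\frac{1}{28 - 4405}}} = \frac{1}{-4026 + \frac{1}{\frac{1}{-4377}}} = \frac{1}{-4026 + \frac{1}{- \frac{1}{4377}}} = \frac{1}{-4026 - 4377} = \frac{1}{-8403} = - \frac{1}{8403}$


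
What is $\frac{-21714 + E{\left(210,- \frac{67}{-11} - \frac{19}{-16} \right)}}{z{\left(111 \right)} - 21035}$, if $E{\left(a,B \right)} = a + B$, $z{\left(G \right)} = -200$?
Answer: $\frac{3783423}{3737360} \approx 1.0123$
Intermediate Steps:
$E{\left(a,B \right)} = B + a$
$\frac{-21714 + E{\left(210,- \frac{67}{-11} - \frac{19}{-16} \right)}}{z{\left(111 \right)} - 21035} = \frac{-21714 + \left(\left(- \frac{67}{-11} - \frac{19}{-16}\right) + 210\right)}{-200 - 21035} = \frac{-21714 + \left(\left(\left(-67\right) \left(- \frac{1}{11}\right) - - \frac{19}{16}\right) + 210\right)}{-21235} = \left(-21714 + \left(\left(\frac{67}{11} + \frac{19}{16}\right) + 210\right)\right) \left(- \frac{1}{21235}\right) = \left(-21714 + \left(\frac{1281}{176} + 210\right)\right) \left(- \frac{1}{21235}\right) = \left(-21714 + \frac{38241}{176}\right) \left(- \frac{1}{21235}\right) = \left(- \frac{3783423}{176}\right) \left(- \frac{1}{21235}\right) = \frac{3783423}{3737360}$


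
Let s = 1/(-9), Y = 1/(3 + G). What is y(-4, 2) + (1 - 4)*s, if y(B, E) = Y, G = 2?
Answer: 8/15 ≈ 0.53333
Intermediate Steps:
Y = 1/5 (Y = 1/(3 + 2) = 1/5 ≈ 0.20000)
y(B, E) = 1/5
s = -1/9 ≈ -0.11111
y(-4, 2) + (1 - 4)*s = 1/5 + (1 - 4)*(-1/9) = 1/5 - 3*(-1/9) = 1/5 + 1/3 = 8/15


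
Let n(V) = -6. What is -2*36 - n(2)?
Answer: -66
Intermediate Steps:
-2*36 - n(2) = -2*36 - 1*(-6) = -72 + 6 = -66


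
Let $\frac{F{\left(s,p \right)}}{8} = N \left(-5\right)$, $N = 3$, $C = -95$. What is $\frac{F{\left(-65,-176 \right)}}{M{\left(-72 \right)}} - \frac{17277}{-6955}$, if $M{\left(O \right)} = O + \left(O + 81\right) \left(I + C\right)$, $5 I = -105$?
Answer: $\frac{128947}{49755} \approx 2.5916$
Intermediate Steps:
$F{\left(s,p \right)} = -120$ ($F{\left(s,p \right)} = 8 \cdot 3 \left(-5\right) = 8 \left(-15\right) = -120$)
$I = -21$ ($I = \frac{1}{5} \left(-105\right) = -21$)
$M{\left(O \right)} = -9396 - 115 O$ ($M{\left(O \right)} = O + \left(O + 81\right) \left(-21 - 95\right) = O + \left(81 + O\right) \left(-116\right) = O - \left(9396 + 116 O\right) = -9396 - 115 O$)
$\frac{F{\left(-65,-176 \right)}}{M{\left(-72 \right)}} - \frac{17277}{-6955} = - \frac{120}{-9396 - -8280} - \frac{17277}{-6955} = - \frac{120}{-9396 + 8280} - - \frac{1329}{535} = - \frac{120}{-1116} + \frac{1329}{535} = \left(-120\right) \left(- \frac{1}{1116}\right) + \frac{1329}{535} = \frac{10}{93} + \frac{1329}{535} = \frac{128947}{49755}$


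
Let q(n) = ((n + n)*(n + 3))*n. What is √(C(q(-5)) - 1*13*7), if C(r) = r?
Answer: I*√191 ≈ 13.82*I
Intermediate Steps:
q(n) = 2*n²*(3 + n) (q(n) = ((2*n)*(3 + n))*n = (2*n*(3 + n))*n = 2*n²*(3 + n))
√(C(q(-5)) - 1*13*7) = √(2*(-5)²*(3 - 5) - 1*13*7) = √(2*25*(-2) - 13*7) = √(-100 - 91) = √(-191) = I*√191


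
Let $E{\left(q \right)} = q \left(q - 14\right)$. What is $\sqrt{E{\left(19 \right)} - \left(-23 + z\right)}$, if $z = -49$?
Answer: $\sqrt{167} \approx 12.923$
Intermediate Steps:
$E{\left(q \right)} = q \left(-14 + q\right)$
$\sqrt{E{\left(19 \right)} - \left(-23 + z\right)} = \sqrt{19 \left(-14 + 19\right) + \left(23 - -49\right)} = \sqrt{19 \cdot 5 + \left(23 + 49\right)} = \sqrt{95 + 72} = \sqrt{167}$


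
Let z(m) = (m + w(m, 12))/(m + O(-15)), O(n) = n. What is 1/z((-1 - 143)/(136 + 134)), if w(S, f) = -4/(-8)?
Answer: 466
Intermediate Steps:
w(S, f) = ½ (w(S, f) = -4*(-⅛) = ½)
z(m) = (½ + m)/(-15 + m) (z(m) = (m + ½)/(m - 15) = (½ + m)/(-15 + m))
1/z((-1 - 143)/(136 + 134)) = 1/((½ + (-1 - 143)/(136 + 134))/(-15 + (-1 - 143)/(136 + 134))) = 1/((½ - 144/270)/(-15 - 144/270)) = 1/((½ - 144*1/270)/(-15 - 144*1/270)) = 1/((½ - 8/15)/(-15 - 8/15)) = 1/(-1/30/(-233/15)) = 1/(-15/233*(-1/30)) = 1/(1/466) = 466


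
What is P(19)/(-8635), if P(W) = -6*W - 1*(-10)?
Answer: 104/8635 ≈ 0.012044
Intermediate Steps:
P(W) = 10 - 6*W (P(W) = -6*W + 10 = 10 - 6*W)
P(19)/(-8635) = (10 - 6*19)/(-8635) = (10 - 114)*(-1/8635) = -104*(-1/8635) = 104/8635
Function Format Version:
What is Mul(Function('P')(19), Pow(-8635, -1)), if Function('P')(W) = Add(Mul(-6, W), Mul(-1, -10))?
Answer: Rational(104, 8635) ≈ 0.012044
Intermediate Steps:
Function('P')(W) = Add(10, Mul(-6, W)) (Function('P')(W) = Add(Mul(-6, W), 10) = Add(10, Mul(-6, W)))
Mul(Function('P')(19), Pow(-8635, -1)) = Mul(Add(10, Mul(-6, 19)), Pow(-8635, -1)) = Mul(Add(10, -114), Rational(-1, 8635)) = Mul(-104, Rational(-1, 8635)) = Rational(104, 8635)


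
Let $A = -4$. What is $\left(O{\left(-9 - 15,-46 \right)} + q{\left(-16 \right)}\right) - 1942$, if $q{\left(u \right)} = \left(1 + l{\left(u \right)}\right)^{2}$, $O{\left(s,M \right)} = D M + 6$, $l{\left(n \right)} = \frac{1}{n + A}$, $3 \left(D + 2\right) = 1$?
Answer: $- \frac{2230117}{1200} \approx -1858.4$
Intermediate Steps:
$D = - \frac{5}{3}$ ($D = -2 + \frac{1}{3} \cdot 1 = -2 + \frac{1}{3} = - \frac{5}{3} \approx -1.6667$)
$l{\left(n \right)} = \frac{1}{-4 + n}$ ($l{\left(n \right)} = \frac{1}{n - 4} = \frac{1}{-4 + n}$)
$O{\left(s,M \right)} = 6 - \frac{5 M}{3}$ ($O{\left(s,M \right)} = - \frac{5 M}{3} + 6 = 6 - \frac{5 M}{3}$)
$q{\left(u \right)} = \left(1 + \frac{1}{-4 + u}\right)^{2}$
$\left(O{\left(-9 - 15,-46 \right)} + q{\left(-16 \right)}\right) - 1942 = \left(\left(6 - - \frac{230}{3}\right) + \frac{\left(-3 - 16\right)^{2}}{\left(-4 - 16\right)^{2}}\right) - 1942 = \left(\left(6 + \frac{230}{3}\right) + \frac{\left(-19\right)^{2}}{400}\right) - 1942 = \left(\frac{248}{3} + \frac{1}{400} \cdot 361\right) - 1942 = \left(\frac{248}{3} + \frac{361}{400}\right) - 1942 = \frac{100283}{1200} - 1942 = - \frac{2230117}{1200}$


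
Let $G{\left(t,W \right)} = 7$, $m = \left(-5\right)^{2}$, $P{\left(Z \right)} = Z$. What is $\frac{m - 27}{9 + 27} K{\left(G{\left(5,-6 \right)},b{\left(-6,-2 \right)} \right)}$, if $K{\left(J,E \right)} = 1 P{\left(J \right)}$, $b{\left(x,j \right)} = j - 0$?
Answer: $- \frac{7}{18} \approx -0.38889$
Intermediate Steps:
$b{\left(x,j \right)} = j$ ($b{\left(x,j \right)} = j + 0 = j$)
$m = 25$
$K{\left(J,E \right)} = J$ ($K{\left(J,E \right)} = 1 J = J$)
$\frac{m - 27}{9 + 27} K{\left(G{\left(5,-6 \right)},b{\left(-6,-2 \right)} \right)} = \frac{25 - 27}{9 + 27} \cdot 7 = - \frac{2}{36} \cdot 7 = \left(-2\right) \frac{1}{36} \cdot 7 = \left(- \frac{1}{18}\right) 7 = - \frac{7}{18}$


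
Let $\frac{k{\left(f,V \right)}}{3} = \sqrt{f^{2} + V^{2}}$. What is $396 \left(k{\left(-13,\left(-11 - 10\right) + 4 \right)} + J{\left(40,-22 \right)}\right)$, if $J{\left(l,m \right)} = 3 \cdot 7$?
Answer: $8316 + 1188 \sqrt{458} \approx 33740.0$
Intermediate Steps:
$k{\left(f,V \right)} = 3 \sqrt{V^{2} + f^{2}}$ ($k{\left(f,V \right)} = 3 \sqrt{f^{2} + V^{2}} = 3 \sqrt{V^{2} + f^{2}}$)
$J{\left(l,m \right)} = 21$
$396 \left(k{\left(-13,\left(-11 - 10\right) + 4 \right)} + J{\left(40,-22 \right)}\right) = 396 \left(3 \sqrt{\left(\left(-11 - 10\right) + 4\right)^{2} + \left(-13\right)^{2}} + 21\right) = 396 \left(3 \sqrt{\left(-21 + 4\right)^{2} + 169} + 21\right) = 396 \left(3 \sqrt{\left(-17\right)^{2} + 169} + 21\right) = 396 \left(3 \sqrt{289 + 169} + 21\right) = 396 \left(3 \sqrt{458} + 21\right) = 396 \left(21 + 3 \sqrt{458}\right) = 8316 + 1188 \sqrt{458}$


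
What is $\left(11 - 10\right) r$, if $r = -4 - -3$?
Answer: $-1$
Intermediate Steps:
$r = -1$ ($r = -4 + 3 = -1$)
$\left(11 - 10\right) r = \left(11 - 10\right) \left(-1\right) = 1 \left(-1\right) = -1$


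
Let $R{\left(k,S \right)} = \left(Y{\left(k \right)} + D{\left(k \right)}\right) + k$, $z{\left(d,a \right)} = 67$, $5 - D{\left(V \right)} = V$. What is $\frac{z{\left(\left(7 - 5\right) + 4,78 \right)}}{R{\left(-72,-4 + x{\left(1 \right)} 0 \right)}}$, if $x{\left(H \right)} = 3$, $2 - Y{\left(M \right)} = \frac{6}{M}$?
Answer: $\frac{804}{85} \approx 9.4588$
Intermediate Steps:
$D{\left(V \right)} = 5 - V$
$Y{\left(M \right)} = 2 - \frac{6}{M}$
$R{\left(k,S \right)} = 7 - \frac{6}{k}$ ($R{\left(k,S \right)} = \left(\left(2 - \frac{6}{k}\right) - \left(-5 + k\right)\right) + k = \left(7 - k - \frac{6}{k}\right) + k = 7 - \frac{6}{k}$)
$\frac{z{\left(\left(7 - 5\right) + 4,78 \right)}}{R{\left(-72,-4 + x{\left(1 \right)} 0 \right)}} = \frac{67}{7 - \frac{6}{-72}} = \frac{67}{7 - - \frac{1}{12}} = \frac{67}{7 + \frac{1}{12}} = \frac{67}{\frac{85}{12}} = 67 \cdot \frac{12}{85} = \frac{804}{85}$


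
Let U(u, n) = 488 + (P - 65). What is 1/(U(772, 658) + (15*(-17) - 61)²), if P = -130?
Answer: 1/100149 ≈ 9.9851e-6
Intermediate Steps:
U(u, n) = 293 (U(u, n) = 488 + (-130 - 65) = 488 - 195 = 293)
1/(U(772, 658) + (15*(-17) - 61)²) = 1/(293 + (15*(-17) - 61)²) = 1/(293 + (-255 - 61)²) = 1/(293 + (-316)²) = 1/(293 + 99856) = 1/100149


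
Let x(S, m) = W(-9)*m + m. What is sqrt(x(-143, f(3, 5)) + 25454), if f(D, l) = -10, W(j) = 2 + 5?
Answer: sqrt(25374) ≈ 159.29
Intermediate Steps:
W(j) = 7
x(S, m) = 8*m (x(S, m) = 7*m + m = 8*m)
sqrt(x(-143, f(3, 5)) + 25454) = sqrt(8*(-10) + 25454) = sqrt(-80 + 25454) = sqrt(25374)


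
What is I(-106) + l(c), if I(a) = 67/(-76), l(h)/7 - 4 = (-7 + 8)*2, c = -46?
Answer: 3125/76 ≈ 41.118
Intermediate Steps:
l(h) = 42 (l(h) = 28 + 7*((-7 + 8)*2) = 28 + 7*(1*2) = 28 + 7*2 = 28 + 14 = 42)
I(a) = -67/76 (I(a) = 67*(-1/76) = -67/76)
I(-106) + l(c) = -67/76 + 42 = 3125/76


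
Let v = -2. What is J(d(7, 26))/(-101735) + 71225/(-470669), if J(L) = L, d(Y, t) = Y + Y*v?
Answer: -7242780692/47883510715 ≈ -0.15126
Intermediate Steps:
d(Y, t) = -Y (d(Y, t) = Y + Y*(-2) = Y - 2*Y = -Y)
J(d(7, 26))/(-101735) + 71225/(-470669) = -1*7/(-101735) + 71225/(-470669) = -7*(-1/101735) + 71225*(-1/470669) = 7/101735 - 71225/470669 = -7242780692/47883510715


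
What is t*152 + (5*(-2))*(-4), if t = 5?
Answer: 800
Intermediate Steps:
t*152 + (5*(-2))*(-4) = 5*152 + (5*(-2))*(-4) = 760 - 10*(-4) = 760 + 40 = 800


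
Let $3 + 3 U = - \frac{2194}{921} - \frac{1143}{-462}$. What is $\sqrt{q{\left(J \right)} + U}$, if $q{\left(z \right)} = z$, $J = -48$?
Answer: $\frac{i \sqrt{985111498294}}{141834} \approx 6.9978 i$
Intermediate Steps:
$U = - \frac{412477}{425502}$ ($U = -1 + \frac{- \frac{2194}{921} - \frac{1143}{-462}}{3} = -1 + \frac{\left(-2194\right) \frac{1}{921} - - \frac{381}{154}}{3} = -1 + \frac{- \frac{2194}{921} + \frac{381}{154}}{3} = -1 + \frac{1}{3} \cdot \frac{13025}{141834} = -1 + \frac{13025}{425502} = - \frac{412477}{425502} \approx -0.96939$)
$\sqrt{q{\left(J \right)} + U} = \sqrt{-48 - \frac{412477}{425502}} = \sqrt{- \frac{20836573}{425502}} = \frac{i \sqrt{985111498294}}{141834}$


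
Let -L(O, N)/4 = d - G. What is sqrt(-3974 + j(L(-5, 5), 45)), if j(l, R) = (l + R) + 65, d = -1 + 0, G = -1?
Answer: 2*I*sqrt(966) ≈ 62.161*I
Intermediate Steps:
d = -1
L(O, N) = 0 (L(O, N) = -4*(-1 - 1*(-1)) = -4*(-1 + 1) = -4*0 = 0)
j(l, R) = 65 + R + l (j(l, R) = (R + l) + 65 = 65 + R + l)
sqrt(-3974 + j(L(-5, 5), 45)) = sqrt(-3974 + (65 + 45 + 0)) = sqrt(-3974 + 110) = sqrt(-3864) = 2*I*sqrt(966)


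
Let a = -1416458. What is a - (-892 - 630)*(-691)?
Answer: -2468160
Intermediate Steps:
a - (-892 - 630)*(-691) = -1416458 - (-892 - 630)*(-691) = -1416458 - (-1522)*(-691) = -1416458 - 1*1051702 = -1416458 - 1051702 = -2468160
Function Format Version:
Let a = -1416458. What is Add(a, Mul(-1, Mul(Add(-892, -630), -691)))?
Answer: -2468160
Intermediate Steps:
Add(a, Mul(-1, Mul(Add(-892, -630), -691))) = Add(-1416458, Mul(-1, Mul(Add(-892, -630), -691))) = Add(-1416458, Mul(-1, Mul(-1522, -691))) = Add(-1416458, Mul(-1, 1051702)) = Add(-1416458, -1051702) = -2468160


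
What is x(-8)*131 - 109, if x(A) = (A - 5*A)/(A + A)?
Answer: -371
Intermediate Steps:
x(A) = -2 (x(A) = (-4*A)/((2*A)) = (-4*A)*(1/(2*A)) = -2)
x(-8)*131 - 109 = -2*131 - 109 = -262 - 109 = -371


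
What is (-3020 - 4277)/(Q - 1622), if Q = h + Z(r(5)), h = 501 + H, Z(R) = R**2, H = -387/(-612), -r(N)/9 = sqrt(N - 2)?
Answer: 496196/59661 ≈ 8.3169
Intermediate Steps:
r(N) = -9*sqrt(-2 + N) (r(N) = -9*sqrt(N - 2) = -9*sqrt(-2 + N))
H = 43/68 (H = -387*(-1/612) = 43/68 ≈ 0.63235)
h = 34111/68 (h = 501 + 43/68 = 34111/68 ≈ 501.63)
Q = 50635/68 (Q = 34111/68 + (-9*sqrt(-2 + 5))**2 = 34111/68 + (-9*sqrt(3))**2 = 34111/68 + 243 = 50635/68 ≈ 744.63)
(-3020 - 4277)/(Q - 1622) = (-3020 - 4277)/(50635/68 - 1622) = -7297/(-59661/68) = -7297*(-68/59661) = 496196/59661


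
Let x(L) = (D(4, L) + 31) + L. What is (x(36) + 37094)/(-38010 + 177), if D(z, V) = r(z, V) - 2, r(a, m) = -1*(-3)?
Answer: -37162/37833 ≈ -0.98226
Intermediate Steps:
r(a, m) = 3
D(z, V) = 1 (D(z, V) = 3 - 2 = 1)
x(L) = 32 + L (x(L) = (1 + 31) + L = 32 + L)
(x(36) + 37094)/(-38010 + 177) = ((32 + 36) + 37094)/(-38010 + 177) = (68 + 37094)/(-37833) = 37162*(-1/37833) = -37162/37833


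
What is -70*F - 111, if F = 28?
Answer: -2071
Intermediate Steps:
-70*F - 111 = -70*28 - 111 = -1960 - 111 = -2071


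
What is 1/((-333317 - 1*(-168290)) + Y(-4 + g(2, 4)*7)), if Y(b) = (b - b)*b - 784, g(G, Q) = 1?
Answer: -1/165811 ≈ -6.0310e-6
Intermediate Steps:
Y(b) = -784 (Y(b) = 0*b - 784 = 0 - 784 = -784)
1/((-333317 - 1*(-168290)) + Y(-4 + g(2, 4)*7)) = 1/((-333317 - 1*(-168290)) - 784) = 1/((-333317 + 168290) - 784) = 1/(-165027 - 784) = 1/(-165811) = -1/165811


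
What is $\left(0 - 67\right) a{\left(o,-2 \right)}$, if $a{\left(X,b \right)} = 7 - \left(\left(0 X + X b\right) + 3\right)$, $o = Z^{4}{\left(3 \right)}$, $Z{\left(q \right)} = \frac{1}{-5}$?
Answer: $- \frac{167634}{625} \approx -268.21$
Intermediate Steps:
$Z{\left(q \right)} = - \frac{1}{5}$
$o = \frac{1}{625}$ ($o = \left(- \frac{1}{5}\right)^{4} = \frac{1}{625} \approx 0.0016$)
$a{\left(X,b \right)} = 4 - X b$ ($a{\left(X,b \right)} = 7 - \left(\left(0 + X b\right) + 3\right) = 7 - \left(X b + 3\right) = 7 - \left(3 + X b\right) = 4 - X b$)
$\left(0 - 67\right) a{\left(o,-2 \right)} = \left(0 - 67\right) \left(4 - \frac{1}{625} \left(-2\right)\right) = - 67 \left(4 + \frac{2}{625}\right) = \left(-67\right) \frac{2502}{625} = - \frac{167634}{625}$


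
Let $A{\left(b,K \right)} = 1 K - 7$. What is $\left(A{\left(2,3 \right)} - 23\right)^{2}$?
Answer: $729$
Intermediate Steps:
$A{\left(b,K \right)} = -7 + K$ ($A{\left(b,K \right)} = K - 7 = -7 + K$)
$\left(A{\left(2,3 \right)} - 23\right)^{2} = \left(\left(-7 + 3\right) - 23\right)^{2} = \left(-4 - 23\right)^{2} = \left(-27\right)^{2} = 729$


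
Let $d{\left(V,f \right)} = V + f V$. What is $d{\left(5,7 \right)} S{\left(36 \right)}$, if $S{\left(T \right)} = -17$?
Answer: $-680$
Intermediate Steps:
$d{\left(V,f \right)} = V + V f$
$d{\left(5,7 \right)} S{\left(36 \right)} = 5 \left(1 + 7\right) \left(-17\right) = 5 \cdot 8 \left(-17\right) = 40 \left(-17\right) = -680$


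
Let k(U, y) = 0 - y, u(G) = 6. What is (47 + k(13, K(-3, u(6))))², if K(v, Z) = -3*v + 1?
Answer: 1369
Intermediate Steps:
K(v, Z) = 1 - 3*v
k(U, y) = -y
(47 + k(13, K(-3, u(6))))² = (47 - (1 - 3*(-3)))² = (47 - (1 + 9))² = (47 - 1*10)² = (47 - 10)² = 37² = 1369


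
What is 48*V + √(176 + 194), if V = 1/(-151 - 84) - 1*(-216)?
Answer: 2436432/235 + √370 ≈ 10387.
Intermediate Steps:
V = 50759/235 (V = 1/(-235) + 216 = -1/235 + 216 = 50759/235 ≈ 216.00)
48*V + √(176 + 194) = 48*(50759/235) + √(176 + 194) = 2436432/235 + √370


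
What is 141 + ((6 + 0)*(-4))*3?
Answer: 69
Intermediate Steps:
141 + ((6 + 0)*(-4))*3 = 141 + (6*(-4))*3 = 141 - 24*3 = 141 - 72 = 69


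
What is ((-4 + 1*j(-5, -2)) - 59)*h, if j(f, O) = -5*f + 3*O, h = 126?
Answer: -5544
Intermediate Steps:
((-4 + 1*j(-5, -2)) - 59)*h = ((-4 + 1*(-5*(-5) + 3*(-2))) - 59)*126 = ((-4 + 1*(25 - 6)) - 59)*126 = ((-4 + 1*19) - 59)*126 = ((-4 + 19) - 59)*126 = (15 - 59)*126 = -44*126 = -5544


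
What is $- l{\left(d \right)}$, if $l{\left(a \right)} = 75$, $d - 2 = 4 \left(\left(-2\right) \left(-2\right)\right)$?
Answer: $-75$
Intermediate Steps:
$d = 18$ ($d = 2 + 4 \left(\left(-2\right) \left(-2\right)\right) = 2 + 4 \cdot 4 = 2 + 16 = 18$)
$- l{\left(d \right)} = \left(-1\right) 75 = -75$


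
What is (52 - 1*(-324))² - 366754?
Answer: -225378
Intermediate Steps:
(52 - 1*(-324))² - 366754 = (52 + 324)² - 366754 = 376² - 366754 = 141376 - 366754 = -225378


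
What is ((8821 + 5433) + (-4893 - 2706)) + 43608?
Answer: 50263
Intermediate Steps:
((8821 + 5433) + (-4893 - 2706)) + 43608 = (14254 - 7599) + 43608 = 6655 + 43608 = 50263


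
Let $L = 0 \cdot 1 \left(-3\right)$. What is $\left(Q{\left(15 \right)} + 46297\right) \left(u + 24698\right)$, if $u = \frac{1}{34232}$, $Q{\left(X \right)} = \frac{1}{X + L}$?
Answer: $\frac{73392014365159}{64185} \approx 1.1434 \cdot 10^{9}$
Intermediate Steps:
$L = 0$ ($L = 0 \left(-3\right) = 0$)
$Q{\left(X \right)} = \frac{1}{X}$ ($Q{\left(X \right)} = \frac{1}{X + 0} = \frac{1}{X}$)
$u = \frac{1}{34232} \approx 2.9212 \cdot 10^{-5}$
$\left(Q{\left(15 \right)} + 46297\right) \left(u + 24698\right) = \left(\frac{1}{15} + 46297\right) \left(\frac{1}{34232} + 24698\right) = \left(\frac{1}{15} + 46297\right) \frac{845461937}{34232} = \frac{694456}{15} \cdot \frac{845461937}{34232} = \frac{73392014365159}{64185}$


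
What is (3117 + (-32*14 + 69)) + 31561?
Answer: 34299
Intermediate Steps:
(3117 + (-32*14 + 69)) + 31561 = (3117 + (-448 + 69)) + 31561 = (3117 - 379) + 31561 = 2738 + 31561 = 34299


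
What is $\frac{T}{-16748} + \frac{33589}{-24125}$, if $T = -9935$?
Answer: $- \frac{322866697}{404045500} \approx -0.79908$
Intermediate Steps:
$\frac{T}{-16748} + \frac{33589}{-24125} = - \frac{9935}{-16748} + \frac{33589}{-24125} = \left(-9935\right) \left(- \frac{1}{16748}\right) + 33589 \left(- \frac{1}{24125}\right) = \frac{9935}{16748} - \frac{33589}{24125} = - \frac{322866697}{404045500}$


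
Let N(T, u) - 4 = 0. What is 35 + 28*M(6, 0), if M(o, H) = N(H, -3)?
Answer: 147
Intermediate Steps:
N(T, u) = 4 (N(T, u) = 4 + 0 = 4)
M(o, H) = 4
35 + 28*M(6, 0) = 35 + 28*4 = 35 + 112 = 147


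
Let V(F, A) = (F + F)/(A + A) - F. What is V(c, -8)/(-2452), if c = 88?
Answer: 99/2452 ≈ 0.040375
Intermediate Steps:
V(F, A) = -F + F/A (V(F, A) = (2*F)/((2*A)) - F = (2*F)*(1/(2*A)) - F = F/A - F = -F + F/A)
V(c, -8)/(-2452) = (-1*88 + 88/(-8))/(-2452) = (-88 + 88*(-⅛))*(-1/2452) = (-88 - 11)*(-1/2452) = -99*(-1/2452) = 99/2452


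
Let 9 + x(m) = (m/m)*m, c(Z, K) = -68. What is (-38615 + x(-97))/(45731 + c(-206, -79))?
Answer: -12907/15221 ≈ -0.84797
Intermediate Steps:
x(m) = -9 + m (x(m) = -9 + (m/m)*m = -9 + 1*m = -9 + m)
(-38615 + x(-97))/(45731 + c(-206, -79)) = (-38615 + (-9 - 97))/(45731 - 68) = (-38615 - 106)/45663 = -38721*1/45663 = -12907/15221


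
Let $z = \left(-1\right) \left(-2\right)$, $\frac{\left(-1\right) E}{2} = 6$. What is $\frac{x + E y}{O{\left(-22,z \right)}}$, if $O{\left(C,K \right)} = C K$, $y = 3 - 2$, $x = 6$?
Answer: $\frac{3}{22} \approx 0.13636$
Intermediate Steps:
$E = -12$ ($E = \left(-2\right) 6 = -12$)
$y = 1$ ($y = 3 - 2 = 1$)
$z = 2$
$\frac{x + E y}{O{\left(-22,z \right)}} = \frac{6 - 12}{\left(-22\right) 2} = \frac{6 - 12}{-44} = \left(-6\right) \left(- \frac{1}{44}\right) = \frac{3}{22}$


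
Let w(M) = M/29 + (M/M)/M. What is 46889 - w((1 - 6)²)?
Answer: 33993871/725 ≈ 46888.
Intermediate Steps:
w(M) = 1/M + M/29 (w(M) = M*(1/29) + 1/M = M/29 + 1/M = 1/M + M/29)
46889 - w((1 - 6)²) = 46889 - (1/((1 - 6)²) + (1 - 6)²/29) = 46889 - (1/((-5)²) + (1/29)*(-5)²) = 46889 - (1/25 + (1/29)*25) = 46889 - (1/25 + 25/29) = 46889 - 1*654/725 = 46889 - 654/725 = 33993871/725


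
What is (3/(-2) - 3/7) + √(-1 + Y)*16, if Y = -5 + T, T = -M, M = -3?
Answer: -27/14 + 16*I*√3 ≈ -1.9286 + 27.713*I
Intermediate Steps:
T = 3 (T = -1*(-3) = 3)
Y = -2 (Y = -5 + 3 = -2)
(3/(-2) - 3/7) + √(-1 + Y)*16 = (3/(-2) - 3/7) + √(-1 - 2)*16 = (3*(-½) - 3*⅐) + √(-3)*16 = (-3/2 - 3/7) + (I*√3)*16 = -27/14 + 16*I*√3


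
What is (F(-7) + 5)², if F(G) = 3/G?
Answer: 1024/49 ≈ 20.898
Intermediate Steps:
(F(-7) + 5)² = (3/(-7) + 5)² = (3*(-⅐) + 5)² = (-3/7 + 5)² = (32/7)² = 1024/49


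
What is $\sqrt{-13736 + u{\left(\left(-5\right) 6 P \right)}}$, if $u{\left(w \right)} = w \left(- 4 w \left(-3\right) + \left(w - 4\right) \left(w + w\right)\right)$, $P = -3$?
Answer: $14 \sqrt{7534} \approx 1215.2$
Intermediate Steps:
$u{\left(w \right)} = w \left(12 w + 2 w \left(-4 + w\right)\right)$ ($u{\left(w \right)} = w \left(12 w + \left(-4 + w\right) 2 w\right) = w \left(12 w + 2 w \left(-4 + w\right)\right)$)
$\sqrt{-13736 + u{\left(\left(-5\right) 6 P \right)}} = \sqrt{-13736 + 2 \left(\left(-5\right) 6 \left(-3\right)\right)^{2} \left(2 + \left(-5\right) 6 \left(-3\right)\right)} = \sqrt{-13736 + 2 \left(\left(-30\right) \left(-3\right)\right)^{2} \left(2 - -90\right)} = \sqrt{-13736 + 2 \cdot 90^{2} \left(2 + 90\right)} = \sqrt{-13736 + 2 \cdot 8100 \cdot 92} = \sqrt{-13736 + 1490400} = \sqrt{1476664} = 14 \sqrt{7534}$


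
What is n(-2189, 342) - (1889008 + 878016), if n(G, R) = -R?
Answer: -2767366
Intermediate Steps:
n(-2189, 342) - (1889008 + 878016) = -1*342 - (1889008 + 878016) = -342 - 1*2767024 = -342 - 2767024 = -2767366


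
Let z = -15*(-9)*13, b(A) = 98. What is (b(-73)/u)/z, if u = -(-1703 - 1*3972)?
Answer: 98/9959625 ≈ 9.8397e-6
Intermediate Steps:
u = 5675 (u = -(-1703 - 3972) = -1*(-5675) = 5675)
z = 1755 (z = 135*13 = 1755)
(b(-73)/u)/z = (98/5675)/1755 = (98*(1/5675))*(1/1755) = (98/5675)*(1/1755) = 98/9959625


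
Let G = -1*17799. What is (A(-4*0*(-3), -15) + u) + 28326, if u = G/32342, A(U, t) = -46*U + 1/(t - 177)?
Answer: 87945746357/3104832 ≈ 28325.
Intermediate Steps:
G = -17799
A(U, t) = 1/(-177 + t) - 46*U (A(U, t) = -46*U + 1/(-177 + t) = 1/(-177 + t) - 46*U)
u = -17799/32342 ≈ -0.55034
(A(-4*0*(-3), -15) + u) + 28326 = ((1 + 8142*(-4*0*(-3)) - 46*-4*0*(-3)*(-15))/(-177 - 15) - 17799/32342) + 28326 = ((1 + 8142*(0*(-3)) - 46*0*(-3)*(-15))/(-192) - 17799/32342) + 28326 = (-(1 + 8142*0 - 46*0*(-15))/192 - 17799/32342) + 28326 = (-(1 + 0 + 0)/192 - 17799/32342) + 28326 = (-1/192*1 - 17799/32342) + 28326 = (-1/192 - 17799/32342) + 28326 = -1724875/3104832 + 28326 = 87945746357/3104832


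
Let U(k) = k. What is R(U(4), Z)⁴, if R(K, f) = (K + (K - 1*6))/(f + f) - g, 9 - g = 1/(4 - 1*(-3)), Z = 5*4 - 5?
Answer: 725783021041/121550625 ≈ 5971.0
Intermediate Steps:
Z = 15 (Z = 20 - 5 = 15)
g = 62/7 (g = 9 - 1/(4 - 1*(-3)) = 9 - 1/(4 + 3) = 9 - 1/7 = 9 - 1*⅐ = 9 - ⅐ = 62/7 ≈ 8.8571)
R(K, f) = -62/7 + (-6 + 2*K)/(2*f) (R(K, f) = (K + (K - 1*6))/(f + f) - 1*62/7 = (K + (K - 6))/((2*f)) - 62/7 = (K + (-6 + K))*(1/(2*f)) - 62/7 = (-6 + 2*K)*(1/(2*f)) - 62/7 = (-6 + 2*K)/(2*f) - 62/7 = -62/7 + (-6 + 2*K)/(2*f))
R(U(4), Z)⁴ = ((-3 + 4 - 62/7*15)/15)⁴ = ((-3 + 4 - 930/7)/15)⁴ = ((1/15)*(-923/7))⁴ = (-923/105)⁴ = 725783021041/121550625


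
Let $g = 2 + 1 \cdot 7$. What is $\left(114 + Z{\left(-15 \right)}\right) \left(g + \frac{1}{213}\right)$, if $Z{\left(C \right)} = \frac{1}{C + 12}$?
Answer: $\frac{654038}{639} \approx 1023.5$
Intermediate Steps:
$g = 9$ ($g = 2 + 7 = 9$)
$Z{\left(C \right)} = \frac{1}{12 + C}$
$\left(114 + Z{\left(-15 \right)}\right) \left(g + \frac{1}{213}\right) = \left(114 + \frac{1}{12 - 15}\right) \left(9 + \frac{1}{213}\right) = \left(114 + \frac{1}{-3}\right) \left(9 + \frac{1}{213}\right) = \left(114 - \frac{1}{3}\right) \frac{1918}{213} = \frac{341}{3} \cdot \frac{1918}{213} = \frac{654038}{639}$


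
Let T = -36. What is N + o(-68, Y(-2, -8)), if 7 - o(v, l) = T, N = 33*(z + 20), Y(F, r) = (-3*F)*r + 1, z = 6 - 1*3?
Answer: 802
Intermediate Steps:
z = 3 (z = 6 - 3 = 3)
Y(F, r) = 1 - 3*F*r (Y(F, r) = -3*F*r + 1 = 1 - 3*F*r)
N = 759 (N = 33*(3 + 20) = 33*23 = 759)
o(v, l) = 43 (o(v, l) = 7 - 1*(-36) = 7 + 36 = 43)
N + o(-68, Y(-2, -8)) = 759 + 43 = 802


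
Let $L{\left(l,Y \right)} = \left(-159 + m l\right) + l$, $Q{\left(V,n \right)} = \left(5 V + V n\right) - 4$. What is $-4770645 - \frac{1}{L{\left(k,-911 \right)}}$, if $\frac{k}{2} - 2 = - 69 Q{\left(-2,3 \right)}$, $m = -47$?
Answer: $- \frac{607317420434}{127303} \approx -4.7706 \cdot 10^{6}$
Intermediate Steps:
$Q{\left(V,n \right)} = -4 + 5 V + V n$
$k = 2764$ ($k = 4 + 2 \left(- 69 \left(-4 + 5 \left(-2\right) - 6\right)\right) = 4 + 2 \left(- 69 \left(-4 - 10 - 6\right)\right) = 4 + 2 \left(\left(-69\right) \left(-20\right)\right) = 4 + 2 \cdot 1380 = 4 + 2760 = 2764$)
$L{\left(l,Y \right)} = -159 - 46 l$ ($L{\left(l,Y \right)} = \left(-159 - 47 l\right) + l = -159 - 46 l$)
$-4770645 - \frac{1}{L{\left(k,-911 \right)}} = -4770645 - \frac{1}{-159 - 127144} = -4770645 - \frac{1}{-127303} = -4770645 - - \frac{1}{127303} = -4770645 + \frac{1}{127303} = - \frac{607317420434}{127303}$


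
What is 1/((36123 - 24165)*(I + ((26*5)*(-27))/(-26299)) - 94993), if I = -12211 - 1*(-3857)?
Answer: -2023/202280840215 ≈ -1.0001e-8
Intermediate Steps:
I = -8354 (I = -12211 + 3857 = -8354)
1/((36123 - 24165)*(I + ((26*5)*(-27))/(-26299)) - 94993) = 1/((36123 - 24165)*(-8354 + ((26*5)*(-27))/(-26299)) - 94993) = 1/(11958*(-8354 + (130*(-27))*(-1/26299)) - 94993) = 1/(11958*(-8354 - 3510*(-1/26299)) - 94993) = 1/(11958*(-8354 + 270/2023) - 94993) = 1/(11958*(-16899872/2023) - 94993) = 1/(-202088669376/2023 - 94993) = 1/(-202280840215/2023) = -2023/202280840215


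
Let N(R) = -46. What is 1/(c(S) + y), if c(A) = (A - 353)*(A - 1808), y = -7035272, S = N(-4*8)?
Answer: -1/6295526 ≈ -1.5884e-7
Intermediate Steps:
S = -46
c(A) = (-1808 + A)*(-353 + A) (c(A) = (-353 + A)*(-1808 + A) = (-1808 + A)*(-353 + A))
1/(c(S) + y) = 1/((638224 + (-46)² - 2161*(-46)) - 7035272) = 1/((638224 + 2116 + 99406) - 7035272) = 1/(739746 - 7035272) = 1/(-6295526) = -1/6295526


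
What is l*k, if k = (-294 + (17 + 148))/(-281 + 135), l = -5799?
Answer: -748071/146 ≈ -5123.8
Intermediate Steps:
k = 129/146 (k = (-294 + 165)/(-146) = -129*(-1/146) = 129/146 ≈ 0.88356)
l*k = -5799*129/146 = -748071/146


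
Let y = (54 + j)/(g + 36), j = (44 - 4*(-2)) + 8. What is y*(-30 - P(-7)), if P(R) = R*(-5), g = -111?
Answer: 494/5 ≈ 98.800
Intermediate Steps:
P(R) = -5*R
j = 60 (j = (44 + 8) + 8 = 52 + 8 = 60)
y = -38/25 (y = (54 + 60)/(-111 + 36) = 114/(-75) = 114*(-1/75) = -38/25 ≈ -1.5200)
y*(-30 - P(-7)) = -38*(-30 - (-5)*(-7))/25 = -38*(-30 - 1*35)/25 = -38*(-30 - 35)/25 = -38/25*(-65) = 494/5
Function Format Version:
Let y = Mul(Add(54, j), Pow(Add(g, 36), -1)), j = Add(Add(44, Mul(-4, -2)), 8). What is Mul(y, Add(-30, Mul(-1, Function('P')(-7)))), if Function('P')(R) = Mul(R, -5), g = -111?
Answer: Rational(494, 5) ≈ 98.800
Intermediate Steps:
Function('P')(R) = Mul(-5, R)
j = 60 (j = Add(Add(44, 8), 8) = Add(52, 8) = 60)
y = Rational(-38, 25) (y = Mul(Add(54, 60), Pow(Add(-111, 36), -1)) = Mul(114, Pow(-75, -1)) = Mul(114, Rational(-1, 75)) = Rational(-38, 25) ≈ -1.5200)
Mul(y, Add(-30, Mul(-1, Function('P')(-7)))) = Mul(Rational(-38, 25), Add(-30, Mul(-1, Mul(-5, -7)))) = Mul(Rational(-38, 25), Add(-30, Mul(-1, 35))) = Mul(Rational(-38, 25), Add(-30, -35)) = Mul(Rational(-38, 25), -65) = Rational(494, 5)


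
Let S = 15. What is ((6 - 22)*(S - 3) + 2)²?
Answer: 36100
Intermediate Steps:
((6 - 22)*(S - 3) + 2)² = ((6 - 22)*(15 - 3) + 2)² = (-16*12 + 2)² = (-192 + 2)² = (-190)² = 36100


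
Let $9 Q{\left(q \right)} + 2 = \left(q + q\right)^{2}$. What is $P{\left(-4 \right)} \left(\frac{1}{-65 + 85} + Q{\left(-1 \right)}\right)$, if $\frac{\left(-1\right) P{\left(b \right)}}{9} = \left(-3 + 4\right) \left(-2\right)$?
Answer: $\frac{49}{10} \approx 4.9$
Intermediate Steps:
$Q{\left(q \right)} = - \frac{2}{9} + \frac{4 q^{2}}{9}$ ($Q{\left(q \right)} = - \frac{2}{9} + \frac{\left(q + q\right)^{2}}{9} = - \frac{2}{9} + \frac{\left(2 q\right)^{2}}{9} = - \frac{2}{9} + \frac{4 q^{2}}{9}$)
$P{\left(b \right)} = 18$ ($P{\left(b \right)} = - 9 \left(-3 + 4\right) \left(-2\right) = - 9 \cdot 1 \left(-2\right) = \left(-9\right) \left(-2\right) = 18$)
$P{\left(-4 \right)} \left(\frac{1}{-65 + 85} + Q{\left(-1 \right)}\right) = 18 \left(\frac{1}{-65 + 85} - \left(\frac{2}{9} - \frac{4 \left(-1\right)^{2}}{9}\right)\right) = 18 \left(\frac{1}{20} + \left(- \frac{2}{9} + \frac{4}{9} \cdot 1\right)\right) = 18 \left(\frac{1}{20} + \left(- \frac{2}{9} + \frac{4}{9}\right)\right) = 18 \left(\frac{1}{20} + \frac{2}{9}\right) = 18 \cdot \frac{49}{180} = \frac{49}{10}$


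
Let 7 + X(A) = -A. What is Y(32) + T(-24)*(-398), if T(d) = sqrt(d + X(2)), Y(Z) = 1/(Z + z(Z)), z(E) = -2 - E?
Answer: -1/2 - 398*I*sqrt(33) ≈ -0.5 - 2286.3*I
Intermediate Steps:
X(A) = -7 - A
Y(Z) = -1/2 (Y(Z) = 1/(Z + (-2 - Z)) = 1/(-2) = -1/2)
T(d) = sqrt(-9 + d) (T(d) = sqrt(d + (-7 - 1*2)) = sqrt(d + (-7 - 2)) = sqrt(d - 9) = sqrt(-9 + d))
Y(32) + T(-24)*(-398) = -1/2 + sqrt(-9 - 24)*(-398) = -1/2 + sqrt(-33)*(-398) = -1/2 + (I*sqrt(33))*(-398) = -1/2 - 398*I*sqrt(33)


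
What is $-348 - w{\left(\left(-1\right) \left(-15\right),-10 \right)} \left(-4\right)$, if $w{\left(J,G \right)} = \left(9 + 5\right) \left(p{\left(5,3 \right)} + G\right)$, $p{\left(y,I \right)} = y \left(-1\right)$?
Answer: $-1188$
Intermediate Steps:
$p{\left(y,I \right)} = - y$
$w{\left(J,G \right)} = -70 + 14 G$ ($w{\left(J,G \right)} = \left(9 + 5\right) \left(\left(-1\right) 5 + G\right) = 14 \left(-5 + G\right) = -70 + 14 G$)
$-348 - w{\left(\left(-1\right) \left(-15\right),-10 \right)} \left(-4\right) = -348 - \left(-70 + 14 \left(-10\right)\right) \left(-4\right) = -348 - \left(-70 - 140\right) \left(-4\right) = -348 - \left(-210\right) \left(-4\right) = -348 - 840 = -1188$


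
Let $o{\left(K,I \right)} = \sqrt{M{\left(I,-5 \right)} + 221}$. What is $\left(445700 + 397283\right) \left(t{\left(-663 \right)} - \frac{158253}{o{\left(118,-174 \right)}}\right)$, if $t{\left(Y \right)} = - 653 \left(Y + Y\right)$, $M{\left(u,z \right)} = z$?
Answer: $729920434074 - \frac{44468196233 \sqrt{6}}{12} \approx 7.2084 \cdot 10^{11}$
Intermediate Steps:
$o{\left(K,I \right)} = 6 \sqrt{6}$ ($o{\left(K,I \right)} = \sqrt{-5 + 221} = \sqrt{216} = 6 \sqrt{6}$)
$t{\left(Y \right)} = - 1306 Y$ ($t{\left(Y \right)} = - 653 \cdot 2 Y = - 1306 Y$)
$\left(445700 + 397283\right) \left(t{\left(-663 \right)} - \frac{158253}{o{\left(118,-174 \right)}}\right) = \left(445700 + 397283\right) \left(\left(-1306\right) \left(-663\right) - \frac{158253}{6 \sqrt{6}}\right) = 842983 \left(865878 - 158253 \frac{\sqrt{6}}{36}\right) = 842983 \left(865878 - \frac{52751 \sqrt{6}}{12}\right) = 729920434074 - \frac{44468196233 \sqrt{6}}{12}$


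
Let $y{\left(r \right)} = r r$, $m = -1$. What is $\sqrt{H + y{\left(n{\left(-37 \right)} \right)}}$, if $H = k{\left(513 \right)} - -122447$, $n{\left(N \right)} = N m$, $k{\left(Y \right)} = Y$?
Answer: $\sqrt{124329} \approx 352.6$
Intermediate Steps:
$n{\left(N \right)} = - N$ ($n{\left(N \right)} = N \left(-1\right) = - N$)
$y{\left(r \right)} = r^{2}$
$H = 122960$ ($H = 513 - -122447 = 513 + 122447 = 122960$)
$\sqrt{H + y{\left(n{\left(-37 \right)} \right)}} = \sqrt{122960 + \left(\left(-1\right) \left(-37\right)\right)^{2}} = \sqrt{122960 + 37^{2}} = \sqrt{122960 + 1369} = \sqrt{124329}$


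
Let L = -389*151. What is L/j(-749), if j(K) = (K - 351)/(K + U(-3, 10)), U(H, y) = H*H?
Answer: -2173343/55 ≈ -39515.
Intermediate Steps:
L = -58739
U(H, y) = H²
j(K) = (-351 + K)/(9 + K) (j(K) = (K - 351)/(K + (-3)²) = (-351 + K)/(K + 9) = (-351 + K)/(9 + K))
L/j(-749) = -58739*(9 - 749)/(-351 - 749) = -58739/(-1100/(-740)) = -58739/((-1/740*(-1100))) = -58739/55/37 = -58739*37/55 = -2173343/55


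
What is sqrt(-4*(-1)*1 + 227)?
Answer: sqrt(231) ≈ 15.199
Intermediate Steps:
sqrt(-4*(-1)*1 + 227) = sqrt(4*1 + 227) = sqrt(4 + 227) = sqrt(231)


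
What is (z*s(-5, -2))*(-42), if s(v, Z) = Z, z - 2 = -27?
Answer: -2100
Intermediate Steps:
z = -25 (z = 2 - 27 = -25)
(z*s(-5, -2))*(-42) = -25*(-2)*(-42) = 50*(-42) = -2100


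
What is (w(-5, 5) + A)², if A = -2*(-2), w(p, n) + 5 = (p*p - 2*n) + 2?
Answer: 256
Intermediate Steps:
w(p, n) = -3 + p² - 2*n (w(p, n) = -5 + ((p*p - 2*n) + 2) = -5 + ((p² - 2*n) + 2) = -5 + (2 + p² - 2*n) = -3 + p² - 2*n)
A = 4
(w(-5, 5) + A)² = ((-3 + (-5)² - 2*5) + 4)² = ((-3 + 25 - 10) + 4)² = (12 + 4)² = 16² = 256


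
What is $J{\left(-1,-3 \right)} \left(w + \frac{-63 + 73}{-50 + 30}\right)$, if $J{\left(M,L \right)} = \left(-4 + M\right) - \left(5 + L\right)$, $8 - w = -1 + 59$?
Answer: $\frac{707}{2} \approx 353.5$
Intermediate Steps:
$w = -50$ ($w = 8 - \left(-1 + 59\right) = 8 - 58 = -50$)
$J{\left(M,L \right)} = -9 + M - L$
$J{\left(-1,-3 \right)} \left(w + \frac{-63 + 73}{-50 + 30}\right) = \left(-9 - 1 - -3\right) \left(-50 + \frac{-63 + 73}{-50 + 30}\right) = \left(-9 - 1 + 3\right) \left(-50 + \frac{10}{-20}\right) = - 7 \left(-50 + 10 \left(- \frac{1}{20}\right)\right) = - 7 \left(-50 - \frac{1}{2}\right) = \left(-7\right) \left(- \frac{101}{2}\right) = \frac{707}{2}$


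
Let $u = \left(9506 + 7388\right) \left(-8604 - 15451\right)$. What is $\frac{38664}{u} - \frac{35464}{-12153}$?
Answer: $\frac{7205786892644}{2469399485505} \approx 2.918$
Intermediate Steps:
$u = -406385170$ ($u = 16894 \left(-24055\right) = -406385170$)
$\frac{38664}{u} - \frac{35464}{-12153} = \frac{38664}{-406385170} - \frac{35464}{-12153} = 38664 \left(- \frac{1}{406385170}\right) - - \frac{35464}{12153} = - \frac{19332}{203192585} + \frac{35464}{12153} = \frac{7205786892644}{2469399485505}$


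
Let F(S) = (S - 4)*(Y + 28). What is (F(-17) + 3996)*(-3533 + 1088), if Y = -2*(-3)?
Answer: -8024490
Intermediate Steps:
Y = 6
F(S) = -136 + 34*S (F(S) = (S - 4)*(6 + 28) = (-4 + S)*34 = -136 + 34*S)
(F(-17) + 3996)*(-3533 + 1088) = ((-136 + 34*(-17)) + 3996)*(-3533 + 1088) = ((-136 - 578) + 3996)*(-2445) = (-714 + 3996)*(-2445) = 3282*(-2445) = -8024490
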